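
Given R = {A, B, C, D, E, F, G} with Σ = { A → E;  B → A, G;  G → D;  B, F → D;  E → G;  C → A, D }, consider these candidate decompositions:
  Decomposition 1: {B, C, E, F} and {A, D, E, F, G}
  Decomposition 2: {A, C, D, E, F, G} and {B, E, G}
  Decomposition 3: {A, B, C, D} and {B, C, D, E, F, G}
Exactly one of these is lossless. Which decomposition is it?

Decomposition 1: common = {E, F}, closure = {D, E, F, G} → lossy.
Decomposition 2: common = {E, G}, closure = {D, E, G} → lossy.
Decomposition 3: common = {B, C, D}, closure = {A, B, C, D, E, G} → lossless.

Decomposition 3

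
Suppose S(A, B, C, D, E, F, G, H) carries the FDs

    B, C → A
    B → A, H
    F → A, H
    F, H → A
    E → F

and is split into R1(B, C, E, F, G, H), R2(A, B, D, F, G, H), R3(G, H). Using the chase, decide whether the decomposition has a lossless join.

No

Chase test. Columns are A, B, C, D, E, F, G, H; row i has aⱼ where attribute j ∈ Ri, else bᵢⱼ.
Initial tableau (one row per fragment):
  row 1: b11 a2 a3 b14 a5 a6 a7 a8
  row 2: a1 a2 b23 a4 b25 a6 a7 a8
  row 3: b31 b32 b33 b34 b35 b36 a7 a8
Rows 1 and 2 agree on B; apply B→A, H and equate their A, H entries.
No row becomes fully distinguished — the join is lossy.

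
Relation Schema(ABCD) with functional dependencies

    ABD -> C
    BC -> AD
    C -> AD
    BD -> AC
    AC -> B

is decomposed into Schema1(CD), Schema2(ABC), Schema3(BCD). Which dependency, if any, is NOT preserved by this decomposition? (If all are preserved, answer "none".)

none

ABD → C: restricted closure across fragments reaches C.
BC → AD: restricted closure across fragments reaches AD.
C → AD: restricted closure across fragments reaches AD.
BD → AC: restricted closure across fragments reaches AC.
AC → B lies within Schema2.
Every dependency is enforceable on the fragments, so the decomposition is dependency-preserving.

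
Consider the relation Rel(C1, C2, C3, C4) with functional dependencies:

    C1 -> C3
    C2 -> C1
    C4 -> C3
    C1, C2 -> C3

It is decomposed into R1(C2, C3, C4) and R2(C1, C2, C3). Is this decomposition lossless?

Yes

Common attributes: R1 ∩ R2 = {C2, C3}.
Closure of {C2, C3}: C2 → C1 applies, adding C1. So (C2, C3)⁺ = {C1, C2, C3}.
This closure contains every attribute of R2, so R1 ∩ R2 → R2. The join is lossless.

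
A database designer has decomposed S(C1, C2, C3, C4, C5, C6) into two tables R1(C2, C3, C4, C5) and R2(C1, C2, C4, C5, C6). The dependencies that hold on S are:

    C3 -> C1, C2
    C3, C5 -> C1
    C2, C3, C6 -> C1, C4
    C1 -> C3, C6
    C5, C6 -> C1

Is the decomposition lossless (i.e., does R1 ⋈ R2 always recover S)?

No

Common attributes: R1 ∩ R2 = {C2, C4, C5}.
No dependency enlarges {C2, C4, C5}, so (C2, C4, C5)⁺ = {C2, C4, C5}.
The closure contains neither all of R1 = {C2, C3, C4, C5} nor all of R2 = {C1, C2, C4, C5, C6}, so the common attributes are not a superkey of either fragment. The join is lossy.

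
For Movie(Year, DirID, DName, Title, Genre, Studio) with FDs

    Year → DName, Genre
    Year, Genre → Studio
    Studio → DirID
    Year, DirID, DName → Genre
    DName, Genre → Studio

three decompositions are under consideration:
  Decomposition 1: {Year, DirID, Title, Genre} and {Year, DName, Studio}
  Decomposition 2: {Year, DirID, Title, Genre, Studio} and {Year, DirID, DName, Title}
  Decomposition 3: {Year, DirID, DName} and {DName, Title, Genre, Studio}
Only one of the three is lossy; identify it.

Decomposition 1: common = {Year}, closure = {Year, DirID, DName, Genre, Studio} → lossless.
Decomposition 2: common = {Year, DirID, Title}, closure = {Year, DirID, DName, Title, Genre, Studio} → lossless.
Decomposition 3: common = {DName}, closure = {DName} → lossy.

Decomposition 3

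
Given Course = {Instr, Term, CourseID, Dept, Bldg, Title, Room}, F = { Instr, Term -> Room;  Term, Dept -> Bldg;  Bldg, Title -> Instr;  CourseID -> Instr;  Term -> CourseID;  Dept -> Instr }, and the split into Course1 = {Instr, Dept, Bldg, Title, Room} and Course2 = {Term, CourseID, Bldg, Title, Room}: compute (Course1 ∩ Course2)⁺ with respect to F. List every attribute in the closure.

Course1 ∩ Course2 = {Bldg, Title, Room}.
Bldg, Title → Instr applies, adding Instr
Closure: {Instr, Bldg, Title, Room}.

Instr, Bldg, Title, Room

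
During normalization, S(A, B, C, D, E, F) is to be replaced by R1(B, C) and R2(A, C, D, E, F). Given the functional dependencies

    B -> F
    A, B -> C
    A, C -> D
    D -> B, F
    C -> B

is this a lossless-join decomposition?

Yes

Common attributes: R1 ∩ R2 = {C}.
Closure of {C}: C → B applies, adding B; B → F applies, adding F. So (C)⁺ = {B, C, F}.
This closure contains every attribute of R1, so R1 ∩ R2 → R1. The join is lossless.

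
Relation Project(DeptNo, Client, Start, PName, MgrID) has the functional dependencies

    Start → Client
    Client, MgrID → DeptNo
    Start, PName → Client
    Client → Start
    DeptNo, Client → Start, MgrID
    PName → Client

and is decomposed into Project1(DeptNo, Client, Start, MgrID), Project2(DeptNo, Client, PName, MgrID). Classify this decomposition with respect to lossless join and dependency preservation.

Lossless test: (DeptNo, Client, MgrID)⁺ = {DeptNo, Client, Start, MgrID}, which contains all of one fragment — lossless.
Dependency preservation: Start, PName → Client is not contained in any single fragment, but the restricted closure of its left-hand side across the fragments still reaches the right-hand side; the remaining FDs each lie inside some fragment. All dependencies are preserved.

lossless and dependency-preserving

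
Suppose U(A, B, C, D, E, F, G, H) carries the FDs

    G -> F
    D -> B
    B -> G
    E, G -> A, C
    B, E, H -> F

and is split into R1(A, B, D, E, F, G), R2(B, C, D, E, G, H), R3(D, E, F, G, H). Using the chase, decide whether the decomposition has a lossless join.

Chase test. Columns are A, B, C, D, E, F, G, H; row i has aⱼ where attribute j ∈ Ri, else bᵢⱼ.
Initial tableau (one row per fragment):
  row 1: a1 a2 b13 a4 a5 a6 a7 b18
  row 2: b21 a2 a3 a4 a5 b26 a7 a8
  row 3: b31 b32 b33 a4 a5 a6 a7 a8
Rows 1 and 2 agree on G; apply G→F and equate their F entries.
Rows 1 and 3 agree on D; apply D→B and equate their B entries.
Rows 1 and 2 agree on E, G; apply E, G→A, C and equate their A, C entries.
Rows 1 and 3 agree on E, G; apply E, G→A, C and equate their A, C entries.
Row 2 is now all distinguished symbols — the join is lossless.

Yes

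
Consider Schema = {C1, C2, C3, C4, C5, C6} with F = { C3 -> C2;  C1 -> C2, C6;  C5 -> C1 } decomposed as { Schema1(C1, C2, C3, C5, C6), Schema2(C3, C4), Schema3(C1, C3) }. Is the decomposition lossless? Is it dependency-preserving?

lossy but dependency-preserving

Lossless test (chase): Rows 1 and 2 agree on C3; apply C3→C2 and equate their C2 entries. Rows 1 and 3 agree on C3; apply C3→C2 and equate their C2 entries. Rows 1 and 3 agree on C1; apply C1→C2, C6 and equate their C2, C6 entries. No row becomes fully distinguished — the join is lossy.
Dependency preservation: every FD's attributes lie within a single fragment, so each can be enforced locally — preserved.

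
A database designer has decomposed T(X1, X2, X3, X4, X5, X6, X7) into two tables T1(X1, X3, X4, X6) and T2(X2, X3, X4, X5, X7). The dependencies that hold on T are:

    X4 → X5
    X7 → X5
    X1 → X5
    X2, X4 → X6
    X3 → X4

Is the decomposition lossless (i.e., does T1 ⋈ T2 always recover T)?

No

Common attributes: T1 ∩ T2 = {X3, X4}.
Closure of {X3, X4}: X4 → X5 applies, adding X5. So (X3, X4)⁺ = {X3, X4, X5}.
The closure contains neither all of T1 = {X1, X3, X4, X6} nor all of T2 = {X2, X3, X4, X5, X7}, so the common attributes are not a superkey of either fragment. The join is lossy.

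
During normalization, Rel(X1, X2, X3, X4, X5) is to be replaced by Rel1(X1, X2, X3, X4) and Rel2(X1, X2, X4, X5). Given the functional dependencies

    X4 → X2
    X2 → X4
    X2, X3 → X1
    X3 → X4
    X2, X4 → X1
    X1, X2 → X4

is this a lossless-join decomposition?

No

Common attributes: Rel1 ∩ Rel2 = {X1, X2, X4}.
No dependency enlarges {X1, X2, X4}, so (X1, X2, X4)⁺ = {X1, X2, X4}.
The closure contains neither all of Rel1 = {X1, X2, X3, X4} nor all of Rel2 = {X1, X2, X4, X5}, so the common attributes are not a superkey of either fragment. The join is lossy.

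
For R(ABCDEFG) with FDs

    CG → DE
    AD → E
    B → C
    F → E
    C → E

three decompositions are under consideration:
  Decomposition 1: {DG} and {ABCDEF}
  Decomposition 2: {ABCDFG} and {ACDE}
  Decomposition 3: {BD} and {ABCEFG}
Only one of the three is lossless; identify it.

Decomposition 1: common = {D}, closure = {D} → lossy.
Decomposition 2: common = {ACD}, closure = {ACDE} → lossless.
Decomposition 3: common = {B}, closure = {BCE} → lossy.

Decomposition 2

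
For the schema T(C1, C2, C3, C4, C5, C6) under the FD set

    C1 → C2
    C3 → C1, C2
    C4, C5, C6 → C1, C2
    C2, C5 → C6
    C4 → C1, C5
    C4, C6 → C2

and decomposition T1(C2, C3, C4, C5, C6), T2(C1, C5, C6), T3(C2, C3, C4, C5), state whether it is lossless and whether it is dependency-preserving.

lossy and not dependency-preserving

Lossless test (chase): Rows 1 and 3 agree on C3; apply C3→C1, C2 and equate their C1, C2 entries. Rows 1 and 3 agree on C2, C5; apply C2, C5→C6 and equate their C6 entries. No row becomes fully distinguished — the join is lossy.
Dependency preservation: the restricted closure of {C1} across the fragments never reaches {C2}, so C1 → C2 cannot be enforced without a join — not preserved.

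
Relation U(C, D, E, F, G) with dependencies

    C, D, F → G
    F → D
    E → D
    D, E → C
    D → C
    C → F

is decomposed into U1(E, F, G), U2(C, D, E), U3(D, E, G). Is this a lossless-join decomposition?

Chase test. Columns are C, D, E, F, G; row i has aⱼ where attribute j ∈ Ui, else bᵢⱼ.
Initial tableau (one row per fragment):
  row 1: b11 b12 a3 a4 a5
  row 2: a1 a2 a3 b24 b25
  row 3: b31 a2 a3 b34 a5
Rows 1 and 2 agree on E; apply E→D and equate their D entries.
Rows 1 and 2 agree on D, E; apply D, E→C and equate their C entries.
Rows 1 and 3 agree on D, E; apply D, E→C and equate their C entries.
Rows 1 and 2 agree on C; apply C→F and equate their F entries.
Rows 1 and 3 agree on C; apply C→F and equate their F entries.
Rows 1 and 2 agree on C, D, F; apply C, D, F→G and equate their G entries.
Row 1 is now all distinguished symbols — the join is lossless.

Yes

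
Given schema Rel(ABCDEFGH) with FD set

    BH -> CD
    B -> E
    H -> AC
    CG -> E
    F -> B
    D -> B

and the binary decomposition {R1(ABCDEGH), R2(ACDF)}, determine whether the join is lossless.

No

Common attributes: R1 ∩ R2 = {ACD}.
Closure of {ACD}: D → B applies, adding B; B → E applies, adding E. So (ACD)⁺ = {ABCDE}.
The closure contains neither all of R1 = {ABCDEGH} nor all of R2 = {ACDF}, so the common attributes are not a superkey of either fragment. The join is lossy.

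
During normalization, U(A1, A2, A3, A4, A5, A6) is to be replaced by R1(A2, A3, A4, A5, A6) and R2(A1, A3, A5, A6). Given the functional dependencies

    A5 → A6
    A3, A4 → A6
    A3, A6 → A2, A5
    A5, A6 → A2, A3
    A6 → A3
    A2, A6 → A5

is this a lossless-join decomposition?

No

Common attributes: R1 ∩ R2 = {A3, A5, A6}.
Closure of {A3, A5, A6}: A3, A6 → A2, A5 applies, adding A2. So (A3, A5, A6)⁺ = {A2, A3, A5, A6}.
The closure contains neither all of R1 = {A2, A3, A4, A5, A6} nor all of R2 = {A1, A3, A5, A6}, so the common attributes are not a superkey of either fragment. The join is lossy.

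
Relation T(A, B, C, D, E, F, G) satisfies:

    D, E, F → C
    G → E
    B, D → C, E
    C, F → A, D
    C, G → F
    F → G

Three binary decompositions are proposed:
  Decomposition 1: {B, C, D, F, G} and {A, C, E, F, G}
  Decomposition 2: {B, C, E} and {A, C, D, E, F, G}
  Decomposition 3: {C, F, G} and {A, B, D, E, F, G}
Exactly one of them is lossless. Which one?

Decomposition 1

Decomposition 1: common = {C, F, G}, closure = {A, C, D, E, F, G} → lossless.
Decomposition 2: common = {C, E}, closure = {C, E} → lossy.
Decomposition 3: common = {F, G}, closure = {E, F, G} → lossy.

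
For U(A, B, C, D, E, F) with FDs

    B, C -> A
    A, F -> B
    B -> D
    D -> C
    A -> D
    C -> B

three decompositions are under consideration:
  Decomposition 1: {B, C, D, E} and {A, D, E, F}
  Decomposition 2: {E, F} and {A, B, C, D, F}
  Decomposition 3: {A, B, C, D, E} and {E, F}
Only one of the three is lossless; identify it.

Decomposition 1: common = {D, E}, closure = {A, B, C, D, E} → lossless.
Decomposition 2: common = {F}, closure = {F} → lossy.
Decomposition 3: common = {E}, closure = {E} → lossy.

Decomposition 1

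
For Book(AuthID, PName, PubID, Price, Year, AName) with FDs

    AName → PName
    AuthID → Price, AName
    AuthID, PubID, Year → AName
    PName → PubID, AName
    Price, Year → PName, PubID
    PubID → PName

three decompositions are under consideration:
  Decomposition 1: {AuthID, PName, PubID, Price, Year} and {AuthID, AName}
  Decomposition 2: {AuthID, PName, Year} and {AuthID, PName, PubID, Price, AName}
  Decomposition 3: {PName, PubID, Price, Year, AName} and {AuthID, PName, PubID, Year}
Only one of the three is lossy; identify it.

Decomposition 1: common = {AuthID}, closure = {AuthID, PName, PubID, Price, AName} → lossless.
Decomposition 2: common = {AuthID, PName}, closure = {AuthID, PName, PubID, Price, AName} → lossless.
Decomposition 3: common = {PName, PubID, Year}, closure = {PName, PubID, Year, AName} → lossy.

Decomposition 3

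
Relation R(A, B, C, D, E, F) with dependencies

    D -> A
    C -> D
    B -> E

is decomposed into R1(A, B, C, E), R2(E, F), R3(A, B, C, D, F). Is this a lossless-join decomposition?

Yes

Chase test. Columns are A, B, C, D, E, F; row i has aⱼ where attribute j ∈ Ri, else bᵢⱼ.
Initial tableau (one row per fragment):
  row 1: a1 a2 a3 b14 a5 b16
  row 2: b21 b22 b23 b24 a5 a6
  row 3: a1 a2 a3 a4 b35 a6
Rows 1 and 3 agree on C; apply C→D and equate their D entries.
Rows 1 and 3 agree on B; apply B→E and equate their E entries.
Row 3 is now all distinguished symbols — the join is lossless.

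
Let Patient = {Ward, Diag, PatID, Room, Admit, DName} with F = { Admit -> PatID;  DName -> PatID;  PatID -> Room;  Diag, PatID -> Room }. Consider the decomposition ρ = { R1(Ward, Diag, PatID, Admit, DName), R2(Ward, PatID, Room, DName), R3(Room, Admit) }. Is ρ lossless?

Yes

Chase test. Columns are Ward, Diag, PatID, Room, Admit, DName; row i has aⱼ where attribute j ∈ Ri, else bᵢⱼ.
Initial tableau (one row per fragment):
  row 1: a1 a2 a3 b14 a5 a6
  row 2: a1 b22 a3 a4 b25 a6
  row 3: b31 b32 b33 a4 a5 b36
Rows 1 and 3 agree on Admit; apply Admit→PatID and equate their PatID entries.
Rows 1 and 2 agree on PatID; apply PatID→Room and equate their Room entries.
Row 1 is now all distinguished symbols — the join is lossless.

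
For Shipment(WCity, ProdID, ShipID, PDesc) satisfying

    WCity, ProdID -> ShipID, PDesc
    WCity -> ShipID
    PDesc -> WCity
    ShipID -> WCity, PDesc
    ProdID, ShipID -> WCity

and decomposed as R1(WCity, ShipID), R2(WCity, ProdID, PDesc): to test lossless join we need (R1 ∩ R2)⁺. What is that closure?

R1 ∩ R2 = {WCity}.
WCity → ShipID applies, adding ShipID
ShipID → WCity, PDesc applies, adding PDesc
Closure: {WCity, ShipID, PDesc}.

WCity, ShipID, PDesc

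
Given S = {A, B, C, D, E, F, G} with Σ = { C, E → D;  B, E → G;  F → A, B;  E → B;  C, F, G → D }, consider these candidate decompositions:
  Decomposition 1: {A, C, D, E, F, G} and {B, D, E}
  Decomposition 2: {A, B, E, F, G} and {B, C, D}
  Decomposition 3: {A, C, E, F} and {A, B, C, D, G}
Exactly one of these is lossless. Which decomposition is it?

Decomposition 1

Decomposition 1: common = {D, E}, closure = {B, D, E, G} → lossless.
Decomposition 2: common = {B}, closure = {B} → lossy.
Decomposition 3: common = {A, C}, closure = {A, C} → lossy.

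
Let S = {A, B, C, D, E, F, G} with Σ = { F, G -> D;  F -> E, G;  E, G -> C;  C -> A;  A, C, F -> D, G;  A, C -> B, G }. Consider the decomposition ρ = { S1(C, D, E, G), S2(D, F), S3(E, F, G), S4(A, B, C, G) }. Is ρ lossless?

Chase test. Columns are A, B, C, D, E, F, G; row i has aⱼ where attribute j ∈ Si, else bᵢⱼ.
Initial tableau (one row per fragment):
  row 1: b11 b12 a3 a4 a5 b16 a7
  row 2: b21 b22 b23 a4 b25 a6 b27
  row 3: b31 b32 b33 b34 a5 a6 a7
  row 4: a1 a2 a3 b44 b45 b46 a7
Rows 2 and 3 agree on F; apply F→E, G and equate their E, G entries.
Rows 1 and 2 agree on E, G; apply E, G→C and equate their C entries.
Rows 1 and 3 agree on E, G; apply E, G→C and equate their C entries.
Rows 1 and 2 agree on C; apply C→A and equate their A entries.
Rows 1 and 3 agree on C; apply C→A and equate their A entries.
Rows 1 and 4 agree on C; apply C→A and equate their A entries.
Rows 2 and 3 agree on A, C, F; apply A, C, F→D, G and equate their D, G entries.
Rows 1 and 2 agree on A, C; apply A, C→B, G and equate their B, G entries.
Rows 1 and 3 agree on A, C; apply A, C→B, G and equate their B, G entries.
Rows 1 and 4 agree on A, C; apply A, C→B, G and equate their B, G entries.
Row 2 is now all distinguished symbols — the join is lossless.

Yes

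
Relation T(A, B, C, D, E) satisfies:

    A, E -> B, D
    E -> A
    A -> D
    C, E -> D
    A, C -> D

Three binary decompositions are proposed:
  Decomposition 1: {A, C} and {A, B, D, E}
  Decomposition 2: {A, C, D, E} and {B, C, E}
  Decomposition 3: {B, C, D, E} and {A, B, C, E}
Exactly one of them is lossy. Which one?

Decomposition 1: common = {A}, closure = {A, D} → lossy.
Decomposition 2: common = {C, E}, closure = {A, B, C, D, E} → lossless.
Decomposition 3: common = {B, C, E}, closure = {A, B, C, D, E} → lossless.

Decomposition 1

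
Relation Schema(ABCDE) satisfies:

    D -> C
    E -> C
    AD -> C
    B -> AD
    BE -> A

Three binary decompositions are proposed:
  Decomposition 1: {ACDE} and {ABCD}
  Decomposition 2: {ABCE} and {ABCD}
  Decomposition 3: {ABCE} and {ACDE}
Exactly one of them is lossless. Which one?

Decomposition 2

Decomposition 1: common = {ACD}, closure = {ACD} → lossy.
Decomposition 2: common = {ABC}, closure = {ABCD} → lossless.
Decomposition 3: common = {ACE}, closure = {ACE} → lossy.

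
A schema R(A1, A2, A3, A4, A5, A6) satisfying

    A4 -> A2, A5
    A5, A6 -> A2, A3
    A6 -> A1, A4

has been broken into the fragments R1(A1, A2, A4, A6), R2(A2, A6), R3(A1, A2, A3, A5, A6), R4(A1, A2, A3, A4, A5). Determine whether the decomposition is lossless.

Yes

Chase test. Columns are A1, A2, A3, A4, A5, A6; row i has aⱼ where attribute j ∈ Ri, else bᵢⱼ.
Initial tableau (one row per fragment):
  row 1: a1 a2 b13 a4 b15 a6
  row 2: b21 a2 b23 b24 b25 a6
  row 3: a1 a2 a3 b34 a5 a6
  row 4: a1 a2 a3 a4 a5 b46
Rows 1 and 4 agree on A4; apply A4→A2, A5 and equate their A2, A5 entries.
Rows 1 and 3 agree on A5, A6; apply A5, A6→A2, A3 and equate their A2, A3 entries.
Rows 1 and 2 agree on A6; apply A6→A1, A4 and equate their A1, A4 entries.
Rows 1 and 3 agree on A6; apply A6→A1, A4 and equate their A1, A4 entries.
Rows 1 and 2 agree on A4; apply A4→A2, A5 and equate their A2, A5 entries.
Rows 1 and 2 agree on A5, A6; apply A5, A6→A2, A3 and equate their A2, A3 entries.
Row 1 is now all distinguished symbols — the join is lossless.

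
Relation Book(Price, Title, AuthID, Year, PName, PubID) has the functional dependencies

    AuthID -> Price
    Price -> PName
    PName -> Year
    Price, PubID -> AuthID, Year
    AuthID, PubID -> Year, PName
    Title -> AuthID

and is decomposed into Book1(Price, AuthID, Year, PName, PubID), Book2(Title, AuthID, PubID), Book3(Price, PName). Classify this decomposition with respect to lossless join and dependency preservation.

lossless and dependency-preserving

Lossless test (chase): Rows 1 and 2 agree on AuthID; apply AuthID→Price and equate their Price entries. Rows 1 and 2 agree on Price; apply Price→PName and equate their PName entries. Rows 1 and 2 agree on PName; apply PName→Year and equate their Year entries. Rows 1 and 3 agree on PName; apply PName→Year and equate their Year entries. Row 2 is now all distinguished symbols — the join is lossless.
Dependency preservation: every FD's attributes lie within a single fragment, so each can be enforced locally — preserved.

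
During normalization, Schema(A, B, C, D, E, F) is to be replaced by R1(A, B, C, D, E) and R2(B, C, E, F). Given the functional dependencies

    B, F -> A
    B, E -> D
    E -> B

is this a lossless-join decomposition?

No

Common attributes: R1 ∩ R2 = {B, C, E}.
Closure of {B, C, E}: B, E → D applies, adding D. So (B, C, E)⁺ = {B, C, D, E}.
The closure contains neither all of R1 = {A, B, C, D, E} nor all of R2 = {B, C, E, F}, so the common attributes are not a superkey of either fragment. The join is lossy.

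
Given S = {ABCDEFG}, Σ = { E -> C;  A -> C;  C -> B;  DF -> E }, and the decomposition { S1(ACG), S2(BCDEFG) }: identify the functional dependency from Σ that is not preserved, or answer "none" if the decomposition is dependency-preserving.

none

E → C lies within S2.
A → C lies within S1.
C → B lies within S2.
DF → E lies within S2.
Every dependency is enforceable on the fragments, so the decomposition is dependency-preserving.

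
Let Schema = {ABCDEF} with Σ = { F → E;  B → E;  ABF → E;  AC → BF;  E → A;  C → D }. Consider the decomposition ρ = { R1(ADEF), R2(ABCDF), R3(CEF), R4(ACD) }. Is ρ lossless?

Yes

Chase test. Columns are ABCDEF; row i has aⱼ where attribute j ∈ Ri, else bᵢⱼ.
Initial tableau (one row per fragment):
  row 1: a1 b12 b13 a4 a5 a6
  row 2: a1 a2 a3 a4 b25 a6
  row 3: b31 b32 a3 b34 a5 a6
  row 4: a1 b42 a3 a4 b45 b46
Rows 1 and 2 agree on F; apply F→E and equate their E entries.
Rows 2 and 4 agree on AC; apply AC→BF and equate their BF entries.
Rows 1 and 3 agree on E; apply E→A and equate their A entries.
Rows 2 and 3 agree on C; apply C→D and equate their D entries.
Rows 1 and 4 agree on F; apply F→E and equate their E entries.
Rows 2 and 3 agree on AC; apply AC→BF and equate their BF entries.
Row 2 is now all distinguished symbols — the join is lossless.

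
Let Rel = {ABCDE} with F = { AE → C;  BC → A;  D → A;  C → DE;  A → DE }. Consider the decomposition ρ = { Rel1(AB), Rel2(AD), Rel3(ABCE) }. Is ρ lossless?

Chase test. Columns are ABCDE; row i has aⱼ where attribute j ∈ Reli, else bᵢⱼ.
Initial tableau (one row per fragment):
  row 1: a1 a2 b13 b14 b15
  row 2: a1 b22 b23 a4 b25
  row 3: a1 a2 a3 b34 a5
Rows 1 and 2 agree on A; apply A→DE and equate their DE entries.
Rows 1 and 3 agree on A; apply A→DE and equate their DE entries.
Rows 1 and 2 agree on AE; apply AE→C and equate their C entries.
Rows 1 and 3 agree on AE; apply AE→C and equate their C entries.
Row 1 is now all distinguished symbols — the join is lossless.

Yes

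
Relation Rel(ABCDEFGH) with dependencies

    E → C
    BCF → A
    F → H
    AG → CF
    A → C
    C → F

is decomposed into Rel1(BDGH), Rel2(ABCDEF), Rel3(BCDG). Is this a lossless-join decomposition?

No

Chase test. Columns are ABCDEFGH; row i has aⱼ where attribute j ∈ Reli, else bᵢⱼ.
Initial tableau (one row per fragment):
  row 1: b11 a2 b13 a4 b15 b16 a7 a8
  row 2: a1 a2 a3 a4 a5 a6 b27 b28
  row 3: b31 a2 a3 a4 b35 b36 a7 b38
Rows 2 and 3 agree on C; apply C→F and equate their F entries.
Rows 2 and 3 agree on BCF; apply BCF→A and equate their A entries.
Rows 2 and 3 agree on F; apply F→H and equate their H entries.
No row becomes fully distinguished — the join is lossy.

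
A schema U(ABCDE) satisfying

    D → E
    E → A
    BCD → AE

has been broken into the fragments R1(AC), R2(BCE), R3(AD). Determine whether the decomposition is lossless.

No

Chase test. Columns are ABCDE; row i has aⱼ where attribute j ∈ Ri, else bᵢⱼ.
Initial tableau (one row per fragment):
  row 1: a1 b12 a3 b14 b15
  row 2: b21 a2 a3 b24 a5
  row 3: a1 b32 b33 a4 b35
No row becomes fully distinguished — the join is lossy.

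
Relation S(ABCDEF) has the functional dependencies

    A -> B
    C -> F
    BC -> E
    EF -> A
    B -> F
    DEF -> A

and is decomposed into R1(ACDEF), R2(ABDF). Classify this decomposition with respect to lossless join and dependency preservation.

lossless but not dependency-preserving

Lossless test: (ADF)⁺ = {ABDF}, which contains all of one fragment — lossless.
Dependency preservation: the restricted closure of {BC} across the fragments never reaches {E}, so BC → E cannot be enforced without a join — not preserved.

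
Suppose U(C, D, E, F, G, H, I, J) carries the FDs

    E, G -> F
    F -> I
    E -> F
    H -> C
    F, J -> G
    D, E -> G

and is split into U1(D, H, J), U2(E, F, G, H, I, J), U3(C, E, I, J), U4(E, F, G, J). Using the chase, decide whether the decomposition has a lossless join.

Chase test. Columns are C, D, E, F, G, H, I, J; row i has aⱼ where attribute j ∈ Ui, else bᵢⱼ.
Initial tableau (one row per fragment):
  row 1: b11 a2 b13 b14 b15 a6 b17 a8
  row 2: b21 b22 a3 a4 a5 a6 a7 a8
  row 3: a1 b32 a3 b34 b35 b36 a7 a8
  row 4: b41 b42 a3 a4 a5 b46 b47 a8
Rows 2 and 4 agree on F; apply F→I and equate their I entries.
Rows 2 and 3 agree on E; apply E→F and equate their F entries.
Rows 1 and 2 agree on H; apply H→C and equate their C entries.
Rows 2 and 3 agree on F, J; apply F, J→G and equate their G entries.
No row becomes fully distinguished — the join is lossy.

No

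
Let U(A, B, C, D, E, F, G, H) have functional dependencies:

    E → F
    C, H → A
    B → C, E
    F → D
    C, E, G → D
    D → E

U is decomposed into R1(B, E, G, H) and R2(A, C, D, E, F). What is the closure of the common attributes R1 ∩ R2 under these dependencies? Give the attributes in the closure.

R1 ∩ R2 = {E}.
E → F applies, adding F
F → D applies, adding D
Closure: {D, E, F}.

D, E, F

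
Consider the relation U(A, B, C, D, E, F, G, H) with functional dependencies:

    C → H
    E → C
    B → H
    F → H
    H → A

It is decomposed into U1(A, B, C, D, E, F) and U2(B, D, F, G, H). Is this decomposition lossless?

No

Common attributes: U1 ∩ U2 = {B, D, F}.
Closure of {B, D, F}: B → H applies, adding H; H → A applies, adding A. So (B, D, F)⁺ = {A, B, D, F, H}.
The closure contains neither all of U1 = {A, B, C, D, E, F} nor all of U2 = {B, D, F, G, H}, so the common attributes are not a superkey of either fragment. The join is lossy.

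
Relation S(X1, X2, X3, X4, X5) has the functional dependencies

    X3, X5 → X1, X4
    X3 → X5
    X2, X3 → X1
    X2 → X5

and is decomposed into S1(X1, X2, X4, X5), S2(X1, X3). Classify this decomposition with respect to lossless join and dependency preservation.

Lossless test: (X1)⁺ = {X1}, which is a superkey of neither fragment — lossy.
Dependency preservation: the restricted closure of {X3, X5} across the fragments never reaches {X1, X4}, so X3, X5 → X1, X4 cannot be enforced without a join — not preserved.

lossy and not dependency-preserving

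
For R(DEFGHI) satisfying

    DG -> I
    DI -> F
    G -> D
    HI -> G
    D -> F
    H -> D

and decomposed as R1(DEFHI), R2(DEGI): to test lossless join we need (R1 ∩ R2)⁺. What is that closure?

DEFI

R1 ∩ R2 = {DEI}.
DI → F applies, adding F
Closure: {DEFI}.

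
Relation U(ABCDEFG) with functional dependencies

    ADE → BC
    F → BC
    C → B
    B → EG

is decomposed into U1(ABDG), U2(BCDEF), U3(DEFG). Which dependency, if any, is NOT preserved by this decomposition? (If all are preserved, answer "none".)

ADE → BC

Check ADE → BC: no single fragment contains all of {ABCDE}, and the restricted closure of {ADE} across the fragments never reaches {BC}.
F → BC is preserved.
C → B is preserved.
B → EG is preserved.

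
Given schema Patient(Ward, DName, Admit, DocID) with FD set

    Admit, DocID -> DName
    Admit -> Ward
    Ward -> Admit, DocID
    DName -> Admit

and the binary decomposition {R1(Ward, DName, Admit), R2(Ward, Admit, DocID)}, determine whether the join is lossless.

Yes

Common attributes: R1 ∩ R2 = {Ward, Admit}.
Closure of {Ward, Admit}: Ward → Admit, DocID applies, adding DocID; Admit, DocID → DName applies, adding DName. So (Ward, Admit)⁺ = {Ward, DName, Admit, DocID}.
This closure contains every attribute of R1, so R1 ∩ R2 → R1. The join is lossless.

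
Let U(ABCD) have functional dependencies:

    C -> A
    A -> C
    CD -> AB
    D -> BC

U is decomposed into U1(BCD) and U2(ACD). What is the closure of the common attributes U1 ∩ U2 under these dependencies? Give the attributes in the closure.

U1 ∩ U2 = {CD}.
C → A applies, adding A
CD → AB applies, adding B
Closure: {ABCD}.

ABCD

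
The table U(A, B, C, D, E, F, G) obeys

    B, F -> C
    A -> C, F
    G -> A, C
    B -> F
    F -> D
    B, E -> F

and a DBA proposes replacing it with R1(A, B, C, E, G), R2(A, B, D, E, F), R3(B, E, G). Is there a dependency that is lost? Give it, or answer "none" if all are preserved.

none

B, F → C: restricted closure across fragments reaches C.
A → C, F: restricted closure across fragments reaches C, F.
G → A, C lies within R1.
B → F lies within R2.
F → D lies within R2.
B, E → F lies within R2.
Every dependency is enforceable on the fragments, so the decomposition is dependency-preserving.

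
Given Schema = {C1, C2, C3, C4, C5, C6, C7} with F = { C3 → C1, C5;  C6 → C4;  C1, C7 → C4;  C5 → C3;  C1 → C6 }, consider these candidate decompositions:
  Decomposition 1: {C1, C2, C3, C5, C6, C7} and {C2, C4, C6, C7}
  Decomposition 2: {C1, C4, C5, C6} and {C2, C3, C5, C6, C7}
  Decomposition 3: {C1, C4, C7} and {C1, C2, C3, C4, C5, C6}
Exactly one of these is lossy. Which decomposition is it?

Decomposition 3

Decomposition 1: common = {C2, C6, C7}, closure = {C2, C4, C6, C7} → lossless.
Decomposition 2: common = {C5, C6}, closure = {C1, C3, C4, C5, C6} → lossless.
Decomposition 3: common = {C1, C4}, closure = {C1, C4, C6} → lossy.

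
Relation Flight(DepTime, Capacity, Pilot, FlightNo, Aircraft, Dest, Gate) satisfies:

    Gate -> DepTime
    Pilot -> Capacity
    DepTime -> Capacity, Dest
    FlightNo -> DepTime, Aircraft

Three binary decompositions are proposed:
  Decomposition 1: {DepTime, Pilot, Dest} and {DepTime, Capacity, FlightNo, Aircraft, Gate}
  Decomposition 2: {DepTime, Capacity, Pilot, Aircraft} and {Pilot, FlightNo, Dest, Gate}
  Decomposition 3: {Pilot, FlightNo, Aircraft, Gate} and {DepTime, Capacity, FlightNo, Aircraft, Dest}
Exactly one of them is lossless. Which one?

Decomposition 3

Decomposition 1: common = {DepTime}, closure = {DepTime, Capacity, Dest} → lossy.
Decomposition 2: common = {Pilot}, closure = {Capacity, Pilot} → lossy.
Decomposition 3: common = {FlightNo, Aircraft}, closure = {DepTime, Capacity, FlightNo, Aircraft, Dest} → lossless.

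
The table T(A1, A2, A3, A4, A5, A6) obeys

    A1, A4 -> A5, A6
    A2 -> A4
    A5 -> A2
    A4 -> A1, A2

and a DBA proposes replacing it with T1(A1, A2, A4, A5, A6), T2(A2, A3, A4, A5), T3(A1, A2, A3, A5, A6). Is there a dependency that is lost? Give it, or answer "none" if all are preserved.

none

A1, A4 → A5, A6 lies within T1.
A2 → A4 lies within T1.
A5 → A2 lies within T1.
A4 → A1, A2 lies within T1.
Every dependency is enforceable on the fragments, so the decomposition is dependency-preserving.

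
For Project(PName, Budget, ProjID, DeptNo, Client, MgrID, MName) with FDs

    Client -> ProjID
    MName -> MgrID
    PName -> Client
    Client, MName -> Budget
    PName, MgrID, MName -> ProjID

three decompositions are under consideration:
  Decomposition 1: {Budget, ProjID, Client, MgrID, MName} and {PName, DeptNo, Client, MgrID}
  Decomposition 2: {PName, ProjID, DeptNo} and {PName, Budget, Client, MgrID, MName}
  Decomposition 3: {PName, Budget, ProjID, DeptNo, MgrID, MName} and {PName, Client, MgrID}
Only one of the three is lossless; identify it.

Decomposition 3

Decomposition 1: common = {Client, MgrID}, closure = {ProjID, Client, MgrID} → lossy.
Decomposition 2: common = {PName}, closure = {PName, ProjID, Client} → lossy.
Decomposition 3: common = {PName, MgrID}, closure = {PName, ProjID, Client, MgrID} → lossless.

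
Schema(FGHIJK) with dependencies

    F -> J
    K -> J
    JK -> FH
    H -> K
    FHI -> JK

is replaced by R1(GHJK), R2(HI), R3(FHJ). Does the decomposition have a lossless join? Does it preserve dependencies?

Lossless test (chase): Rows 1 and 2 agree on H; apply H→K and equate their K entries. Rows 1 and 3 agree on H; apply H→K and equate their K entries. Rows 1 and 2 agree on K; apply K→J and equate their J entries. Rows 1 and 2 agree on JK; apply JK→FH and equate their FH entries. Rows 1 and 3 agree on JK; apply JK→FH and equate their FH entries. No row becomes fully distinguished — the join is lossy.
Dependency preservation: JK → FH; FHI → JK are not contained in any single fragment, but the restricted closure of each left-hand side across the fragments still reaches the right-hand side; the remaining FDs each lie inside some fragment. All dependencies are preserved.

lossy but dependency-preserving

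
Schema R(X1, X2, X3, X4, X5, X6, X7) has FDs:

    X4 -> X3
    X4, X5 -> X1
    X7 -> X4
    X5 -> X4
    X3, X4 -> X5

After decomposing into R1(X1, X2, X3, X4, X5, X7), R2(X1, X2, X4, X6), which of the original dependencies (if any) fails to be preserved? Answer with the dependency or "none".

X4 → X3 lies within R1.
X4, X5 → X1 lies within R1.
X7 → X4 lies within R1.
X5 → X4 lies within R1.
X3, X4 → X5 lies within R1.
Every dependency is enforceable on the fragments, so the decomposition is dependency-preserving.

none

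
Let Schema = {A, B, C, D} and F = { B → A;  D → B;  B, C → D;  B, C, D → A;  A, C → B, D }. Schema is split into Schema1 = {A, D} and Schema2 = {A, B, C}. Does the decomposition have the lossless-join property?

Common attributes: Schema1 ∩ Schema2 = {A}.
No dependency enlarges {A}, so (A)⁺ = {A}.
The closure contains neither all of Schema1 = {A, D} nor all of Schema2 = {A, B, C}, so the common attributes are not a superkey of either fragment. The join is lossy.

No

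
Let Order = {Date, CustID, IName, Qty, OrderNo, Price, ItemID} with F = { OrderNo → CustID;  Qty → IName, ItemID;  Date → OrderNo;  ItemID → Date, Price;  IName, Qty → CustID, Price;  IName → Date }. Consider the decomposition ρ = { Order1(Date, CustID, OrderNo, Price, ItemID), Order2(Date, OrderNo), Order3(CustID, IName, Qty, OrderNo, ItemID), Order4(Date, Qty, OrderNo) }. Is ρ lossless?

Chase test. Columns are Date, CustID, IName, Qty, OrderNo, Price, ItemID; row i has aⱼ where attribute j ∈ Orderi, else bᵢⱼ.
Initial tableau (one row per fragment):
  row 1: a1 a2 b13 b14 a5 a6 a7
  row 2: a1 b22 b23 b24 a5 b26 b27
  row 3: b31 a2 a3 a4 a5 b36 a7
  row 4: a1 b42 b43 a4 a5 b46 b47
Rows 1 and 2 agree on OrderNo; apply OrderNo→CustID and equate their CustID entries.
Rows 1 and 4 agree on OrderNo; apply OrderNo→CustID and equate their CustID entries.
Rows 3 and 4 agree on Qty; apply Qty→IName, ItemID and equate their IName, ItemID entries.
Rows 1 and 3 agree on ItemID; apply ItemID→Date, Price and equate their Date, Price entries.
Rows 1 and 4 agree on ItemID; apply ItemID→Date, Price and equate their Date, Price entries.
Row 3 is now all distinguished symbols — the join is lossless.

Yes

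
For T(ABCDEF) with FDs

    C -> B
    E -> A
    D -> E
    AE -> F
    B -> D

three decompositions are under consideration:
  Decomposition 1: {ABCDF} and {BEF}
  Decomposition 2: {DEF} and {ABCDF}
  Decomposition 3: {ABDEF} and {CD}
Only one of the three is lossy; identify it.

Decomposition 1: common = {BF}, closure = {ABDEF} → lossless.
Decomposition 2: common = {DF}, closure = {ADEF} → lossless.
Decomposition 3: common = {D}, closure = {ADEF} → lossy.

Decomposition 3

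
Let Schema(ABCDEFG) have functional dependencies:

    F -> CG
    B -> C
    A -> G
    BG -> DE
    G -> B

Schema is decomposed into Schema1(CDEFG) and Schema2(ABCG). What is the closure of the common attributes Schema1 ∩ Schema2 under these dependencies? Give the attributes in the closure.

BCDEG

Schema1 ∩ Schema2 = {CG}.
G → B applies, adding B
BG → DE applies, adding DE
Closure: {BCDEG}.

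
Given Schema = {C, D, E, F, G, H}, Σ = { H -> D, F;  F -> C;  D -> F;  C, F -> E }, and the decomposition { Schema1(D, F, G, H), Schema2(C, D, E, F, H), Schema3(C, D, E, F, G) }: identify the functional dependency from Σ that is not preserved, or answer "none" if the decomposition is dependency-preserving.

H → D, F lies within Schema1.
F → C lies within Schema2.
D → F lies within Schema1.
C, F → E lies within Schema2.
Every dependency is enforceable on the fragments, so the decomposition is dependency-preserving.

none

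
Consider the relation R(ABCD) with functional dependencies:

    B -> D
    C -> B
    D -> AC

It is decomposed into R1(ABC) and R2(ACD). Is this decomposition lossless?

Common attributes: R1 ∩ R2 = {AC}.
Closure of {AC}: C → B applies, adding B; B → D applies, adding D. So (AC)⁺ = {ABCD}.
This closure contains every attribute of R1, so R1 ∩ R2 → R1. The join is lossless.

Yes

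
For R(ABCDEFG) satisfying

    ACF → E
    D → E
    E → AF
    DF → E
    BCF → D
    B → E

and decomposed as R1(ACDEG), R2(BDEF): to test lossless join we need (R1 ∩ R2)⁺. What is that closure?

R1 ∩ R2 = {DE}.
E → AF applies, adding AF
Closure: {ADEF}.

ADEF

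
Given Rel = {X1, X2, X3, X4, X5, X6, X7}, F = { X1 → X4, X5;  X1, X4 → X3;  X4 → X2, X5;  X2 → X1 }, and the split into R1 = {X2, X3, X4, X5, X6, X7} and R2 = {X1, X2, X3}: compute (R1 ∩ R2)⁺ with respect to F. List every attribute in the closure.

X1, X2, X3, X4, X5

R1 ∩ R2 = {X2, X3}.
X2 → X1 applies, adding X1
X1 → X4, X5 applies, adding X4, X5
Closure: {X1, X2, X3, X4, X5}.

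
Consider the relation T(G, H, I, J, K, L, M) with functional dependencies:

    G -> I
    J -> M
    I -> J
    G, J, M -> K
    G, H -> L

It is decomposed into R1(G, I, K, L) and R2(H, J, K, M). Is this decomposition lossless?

Common attributes: R1 ∩ R2 = {K}.
No dependency enlarges {K}, so (K)⁺ = {K}.
The closure contains neither all of R1 = {G, I, K, L} nor all of R2 = {H, J, K, M}, so the common attributes are not a superkey of either fragment. The join is lossy.

No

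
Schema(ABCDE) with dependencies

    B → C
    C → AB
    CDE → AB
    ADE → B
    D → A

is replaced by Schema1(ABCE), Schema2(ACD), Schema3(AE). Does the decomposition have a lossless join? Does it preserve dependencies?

lossy and not dependency-preserving

Lossless test (chase): Rows 1 and 2 agree on C; apply C→AB and equate their AB entries. No row becomes fully distinguished — the join is lossy.
Dependency preservation: the restricted closure of {ADE} across the fragments never reaches {B}, so ADE → B cannot be enforced without a join — not preserved.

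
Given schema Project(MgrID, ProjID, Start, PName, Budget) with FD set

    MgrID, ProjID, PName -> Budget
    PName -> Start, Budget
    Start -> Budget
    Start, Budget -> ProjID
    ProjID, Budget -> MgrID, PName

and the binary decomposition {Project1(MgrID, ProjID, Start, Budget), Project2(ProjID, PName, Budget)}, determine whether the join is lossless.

Yes

Common attributes: Project1 ∩ Project2 = {ProjID, Budget}.
Closure of {ProjID, Budget}: ProjID, Budget → MgrID, PName applies, adding MgrID, PName; PName → Start, Budget applies, adding Start. So (ProjID, Budget)⁺ = {MgrID, ProjID, Start, PName, Budget}.
This closure contains every attribute of Project1, so Project1 ∩ Project2 → Project1. The join is lossless.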